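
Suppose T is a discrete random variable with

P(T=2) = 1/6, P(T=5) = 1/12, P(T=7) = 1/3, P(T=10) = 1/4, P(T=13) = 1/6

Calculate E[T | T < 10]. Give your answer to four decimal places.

5.2857

P(T < 10) = 1/6 + 1/12 + 1/3 = 7/12.
E[T | T < 10] = [2·1/6 + 5·1/12 + 7·1/3] / (7/12)
 = 37/12 / (7/12)
 = 37/7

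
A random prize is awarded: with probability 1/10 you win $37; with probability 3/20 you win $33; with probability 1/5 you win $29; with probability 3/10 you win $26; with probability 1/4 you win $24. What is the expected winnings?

28.25

E[payout] = 37·1/10 + 33·3/20 + 29·1/5 + 26·3/10 + 24·1/4
 = 37/10 + 99/20 + 29/5 + 39/5 + 6
 = 113/4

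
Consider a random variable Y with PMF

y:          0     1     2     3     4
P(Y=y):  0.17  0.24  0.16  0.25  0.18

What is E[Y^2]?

6.01

E[Y^2] = Σ y^2·P(Y=y)
 = 0·0.17 + 1·0.24 + 4·0.16 + 9·0.25 + 16·0.18
 = 0 + 0.24 + 0.64 + 2.25 + 2.88
 = 6.01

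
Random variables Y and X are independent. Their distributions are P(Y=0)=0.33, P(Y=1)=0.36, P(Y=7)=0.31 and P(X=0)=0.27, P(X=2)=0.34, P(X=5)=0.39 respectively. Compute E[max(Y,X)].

4.0819

E[max(Y,X)] = Σ_y Σ_x max(y,x) · P(Y=y)P(X=x)
 = 0·0.0891 + 2·0.1122 + 5·0.1287 + 1·0.0972 + 2·0.1224 + 5·0.1404 + 7·0.0837 + 7·0.1054 + 7·0.1209
 = 0 + 0.2244 + 0.6435 + 0.0972 + 0.2448 + 0.702 + 0.5859 + 0.7378 + 0.8463
 = 4.0819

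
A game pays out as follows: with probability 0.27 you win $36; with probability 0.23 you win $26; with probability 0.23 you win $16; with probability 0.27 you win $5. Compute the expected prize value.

20.73

E[payout] = 36·0.27 + 26·0.23 + 16·0.23 + 5·0.27
 = 9.72 + 5.98 + 3.68 + 1.35
 = 20.73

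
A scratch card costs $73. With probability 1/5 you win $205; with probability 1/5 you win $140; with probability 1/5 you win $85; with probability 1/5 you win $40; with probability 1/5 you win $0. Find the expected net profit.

E[payout] = 205·1/5 + 140·1/5 + 85·1/5 + 40·1/5 + 0·1/5
 = 41 + 28 + 17 + 8 + 0
 = 94
Net = 94 - 73 = 21

21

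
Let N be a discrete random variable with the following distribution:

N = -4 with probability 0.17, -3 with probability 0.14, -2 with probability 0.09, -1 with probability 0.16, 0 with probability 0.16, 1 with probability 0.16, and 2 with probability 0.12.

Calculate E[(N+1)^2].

E[(N+1)^2] = Σ (n+1)^2·P(N=n)
 = 9·0.17 + 4·0.14 + 1·0.09 + 0·0.16 + 1·0.16 + 4·0.16 + 9·0.12
 = 1.53 + 0.56 + 0.09 + 0 + 0.16 + 0.64 + 1.08
 = 4.06

4.06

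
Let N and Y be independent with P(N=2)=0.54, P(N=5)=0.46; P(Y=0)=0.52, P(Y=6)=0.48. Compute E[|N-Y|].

E[|N-Y|] = Σ_n Σ_y |n-y| · P(N=n)P(Y=y)
 = 2·0.2808 + 4·0.2592 + 5·0.2392 + 1·0.2208
 = 0.5616 + 1.0368 + 1.196 + 0.2208
 = 3.0152

3.0152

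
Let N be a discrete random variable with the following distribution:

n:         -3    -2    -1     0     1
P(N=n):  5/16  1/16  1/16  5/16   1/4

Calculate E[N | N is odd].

-1.2

P(N is odd) = 5/16 + 1/16 + 1/4 = 5/8.
E[N | N is odd] = [(-3)·5/16 + (-1)·1/16 + 1·1/4] / (5/8)
 = -3/4 / (5/8)
 = -6/5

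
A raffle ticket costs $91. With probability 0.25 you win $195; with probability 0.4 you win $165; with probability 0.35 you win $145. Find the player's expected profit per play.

E[payout] = 195·0.25 + 165·0.4 + 145·0.35
 = 48.75 + 66 + 50.75
 = 165.5
Net = 165.5 - 91 = 74.5

74.5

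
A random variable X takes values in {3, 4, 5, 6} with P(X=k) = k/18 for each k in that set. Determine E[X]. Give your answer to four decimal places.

E[X] = Σ x·P(X=x)
 = 3·1/6 + 4·2/9 + 5·5/18 + 6·1/3
 = 1/2 + 8/9 + 25/18 + 2
 = 43/9

4.7778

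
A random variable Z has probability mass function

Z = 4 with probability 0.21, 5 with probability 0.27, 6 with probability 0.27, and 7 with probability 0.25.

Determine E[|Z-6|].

E[|Z-6|] = Σ |z-6|·P(Z=z)
 = 2·0.21 + 1·0.27 + 0·0.27 + 1·0.25
 = 0.42 + 0.27 + 0 + 0.25
 = 0.94

0.94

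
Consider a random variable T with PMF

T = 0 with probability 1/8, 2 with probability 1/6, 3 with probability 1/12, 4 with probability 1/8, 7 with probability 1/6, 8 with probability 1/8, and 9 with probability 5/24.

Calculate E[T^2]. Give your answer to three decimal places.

E[T^2] = Σ t^2·P(T=t)
 = 0·1/8 + 4·1/6 + 9·1/12 + 16·1/8 + 49·1/6 + 64·1/8 + 81·5/24
 = 0 + 2/3 + 3/4 + 2 + 49/6 + 8 + 135/8
 = 875/24

36.458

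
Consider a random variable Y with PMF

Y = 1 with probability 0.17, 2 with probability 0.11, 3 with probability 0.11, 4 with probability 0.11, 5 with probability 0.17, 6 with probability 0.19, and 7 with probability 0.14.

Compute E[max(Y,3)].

4.58

E[max(Y,3)] = Σ max(y,3)·P(Y=y)
 = 3·0.17 + 3·0.11 + 3·0.11 + 4·0.11 + 5·0.17 + 6·0.19 + 7·0.14
 = 0.51 + 0.33 + 0.33 + 0.44 + 0.85 + 1.14 + 0.98
 = 4.58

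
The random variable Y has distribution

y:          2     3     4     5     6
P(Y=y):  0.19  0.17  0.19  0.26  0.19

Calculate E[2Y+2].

10.18

E[2Y+2] = Σ (2y+2)·P(Y=y)
 = 6·0.19 + 8·0.17 + 10·0.19 + 12·0.26 + 14·0.19
 = 1.14 + 1.36 + 1.9 + 3.12 + 2.66
 = 10.18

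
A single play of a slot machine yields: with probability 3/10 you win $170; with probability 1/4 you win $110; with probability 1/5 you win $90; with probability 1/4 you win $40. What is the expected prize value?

106.5

E[payout] = 170·3/10 + 110·1/4 + 90·1/5 + 40·1/4
 = 51 + 55/2 + 18 + 10
 = 213/2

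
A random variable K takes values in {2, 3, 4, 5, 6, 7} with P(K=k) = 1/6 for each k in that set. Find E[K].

4.5

E[K] = Σ k·P(K=k)
 = 2·1/6 + 3·1/6 + 4·1/6 + 5·1/6 + 6·1/6 + 7·1/6
 = 1/3 + 1/2 + 2/3 + 5/6 + 1 + 7/6
 = 9/2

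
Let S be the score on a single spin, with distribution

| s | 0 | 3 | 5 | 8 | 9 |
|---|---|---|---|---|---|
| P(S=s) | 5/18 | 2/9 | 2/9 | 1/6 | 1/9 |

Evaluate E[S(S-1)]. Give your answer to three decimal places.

23.111

E[S(S-1)] = Σ s(s-1)·P(S=s)
 = 0·5/18 + 6·2/9 + 20·2/9 + 56·1/6 + 72·1/9
 = 0 + 4/3 + 40/9 + 28/3 + 8
 = 208/9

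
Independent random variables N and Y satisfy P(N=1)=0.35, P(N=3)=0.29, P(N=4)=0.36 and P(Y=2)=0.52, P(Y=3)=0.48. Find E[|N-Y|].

E[|N-Y|] = Σ_n Σ_y |n-y| · P(N=n)P(Y=y)
 = 1·0.182 + 2·0.168 + 1·0.1508 + 0·0.1392 + 2·0.1872 + 1·0.1728
 = 0.182 + 0.336 + 0.1508 + 0 + 0.3744 + 0.1728
 = 1.216

1.216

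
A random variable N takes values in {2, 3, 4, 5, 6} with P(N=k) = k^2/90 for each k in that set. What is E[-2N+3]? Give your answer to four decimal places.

E[-2N+3] = Σ (-2n+3)·P(N=n)
 = (-1)·2/45 + (-3)·1/10 + (-5)·8/45 + (-7)·5/18 + (-9)·2/5
 = (-2/45) + (-3/10) + (-8/9) + (-35/18) + (-18/5)
 = -61/9

-6.7778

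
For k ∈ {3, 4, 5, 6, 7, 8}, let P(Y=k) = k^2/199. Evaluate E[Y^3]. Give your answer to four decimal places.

310.2663

E[Y^3] = Σ y^3·P(Y=y)
 = 27·9/199 + 64·16/199 + 125·25/199 + 216·36/199 + 343·49/199 + 512·64/199
 = 243/199 + 1024/199 + 3125/199 + 7776/199 + 16807/199 + 32768/199
 = 61743/199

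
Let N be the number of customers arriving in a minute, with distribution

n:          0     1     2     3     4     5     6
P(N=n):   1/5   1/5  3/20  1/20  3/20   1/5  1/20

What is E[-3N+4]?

E[-3N+4] = Σ (-3n+4)·P(N=n)
 = 4·1/5 + 1·1/5 + (-2)·3/20 + (-5)·1/20 + (-8)·3/20 + (-11)·1/5 + (-14)·1/20
 = 4/5 + 1/5 + (-3/10) + (-1/4) + (-6/5) + (-11/5) + (-7/10)
 = -73/20

-3.65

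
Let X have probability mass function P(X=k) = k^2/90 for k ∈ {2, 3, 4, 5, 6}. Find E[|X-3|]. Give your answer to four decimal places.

E[|X-3|] = Σ |x-3|·P(X=x)
 = 1·2/45 + 0·1/10 + 1·8/45 + 2·5/18 + 3·2/5
 = 2/45 + 0 + 8/45 + 5/9 + 6/5
 = 89/45

1.9778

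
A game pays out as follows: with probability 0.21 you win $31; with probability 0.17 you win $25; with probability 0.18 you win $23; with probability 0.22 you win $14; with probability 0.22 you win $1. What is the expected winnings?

18.2

E[payout] = 31·0.21 + 25·0.17 + 23·0.18 + 14·0.22 + 1·0.22
 = 6.51 + 4.25 + 4.14 + 3.08 + 0.22
 = 18.2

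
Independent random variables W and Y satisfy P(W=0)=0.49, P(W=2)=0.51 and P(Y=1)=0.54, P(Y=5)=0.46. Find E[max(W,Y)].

E[max(W,Y)] = Σ_w Σ_y max(w,y) · P(W=w)P(Y=y)
 = 1·0.2646 + 5·0.2254 + 2·0.2754 + 5·0.2346
 = 0.2646 + 1.127 + 0.5508 + 1.173
 = 3.1154

3.1154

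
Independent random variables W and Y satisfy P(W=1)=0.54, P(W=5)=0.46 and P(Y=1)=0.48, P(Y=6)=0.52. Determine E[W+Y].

6.44

E[W+Y] = Σ_w Σ_y (w+y) · P(W=w)P(Y=y)
 = 2·0.2592 + 7·0.2808 + 6·0.2208 + 11·0.2392
 = 0.5184 + 1.9656 + 1.3248 + 2.6312
 = 6.44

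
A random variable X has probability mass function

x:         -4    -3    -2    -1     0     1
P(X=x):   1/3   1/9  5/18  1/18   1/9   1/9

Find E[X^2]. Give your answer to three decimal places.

7.611

E[X^2] = Σ x^2·P(X=x)
 = 16·1/3 + 9·1/9 + 4·5/18 + 1·1/18 + 0·1/9 + 1·1/9
 = 16/3 + 1 + 10/9 + 1/18 + 0 + 1/9
 = 137/18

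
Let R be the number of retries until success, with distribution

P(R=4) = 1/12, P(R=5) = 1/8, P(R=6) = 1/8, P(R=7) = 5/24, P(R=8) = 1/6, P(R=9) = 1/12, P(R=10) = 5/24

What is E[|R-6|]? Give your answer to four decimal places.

1.9167

E[|R-6|] = Σ |r-6|·P(R=r)
 = 2·1/12 + 1·1/8 + 0·1/8 + 1·5/24 + 2·1/6 + 3·1/12 + 4·5/24
 = 1/6 + 1/8 + 0 + 5/24 + 1/3 + 1/4 + 5/6
 = 23/12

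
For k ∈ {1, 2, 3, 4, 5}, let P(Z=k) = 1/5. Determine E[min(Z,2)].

E[min(Z,2)] = Σ min(z,2)·P(Z=z)
 = 1·1/5 + 2·1/5 + 2·1/5 + 2·1/5 + 2·1/5
 = 1/5 + 2/5 + 2/5 + 2/5 + 2/5
 = 9/5

1.8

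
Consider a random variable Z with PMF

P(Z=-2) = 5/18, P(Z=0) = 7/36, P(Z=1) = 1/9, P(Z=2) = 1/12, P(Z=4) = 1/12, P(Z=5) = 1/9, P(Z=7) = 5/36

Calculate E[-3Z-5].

E[-3Z-5] = Σ (-3z-5)·P(Z=z)
 = 1·5/18 + (-5)·7/36 + (-8)·1/9 + (-11)·1/12 + (-17)·1/12 + (-20)·1/9 + (-26)·5/36
 = 5/18 + (-35/36) + (-8/9) + (-11/12) + (-17/12) + (-20/9) + (-65/18)
 = -39/4

-9.75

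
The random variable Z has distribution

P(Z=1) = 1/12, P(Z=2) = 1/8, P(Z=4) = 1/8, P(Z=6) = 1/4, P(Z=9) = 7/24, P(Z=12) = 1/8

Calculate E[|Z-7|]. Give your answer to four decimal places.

2.9583

E[|Z-7|] = Σ |z-7|·P(Z=z)
 = 6·1/12 + 5·1/8 + 3·1/8 + 1·1/4 + 2·7/24 + 5·1/8
 = 1/2 + 5/8 + 3/8 + 1/4 + 7/12 + 5/8
 = 71/24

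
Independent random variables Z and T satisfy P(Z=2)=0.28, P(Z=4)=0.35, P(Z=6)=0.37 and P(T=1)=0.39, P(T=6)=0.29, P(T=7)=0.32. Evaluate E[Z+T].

8.55

E[Z+T] = Σ_z Σ_t (z+t) · P(Z=z)P(T=t)
 = 3·0.1092 + 8·0.0812 + 9·0.0896 + 5·0.1365 + 10·0.1015 + 11·0.112 + 7·0.1443 + 12·0.1073 + 13·0.1184
 = 0.3276 + 0.6496 + 0.8064 + 0.6825 + 1.015 + 1.232 + 1.0101 + 1.2876 + 1.5392
 = 8.55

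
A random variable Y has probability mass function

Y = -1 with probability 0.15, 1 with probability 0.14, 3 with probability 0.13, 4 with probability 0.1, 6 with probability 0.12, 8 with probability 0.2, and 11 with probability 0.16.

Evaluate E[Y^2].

39.54

E[Y^2] = Σ y^2·P(Y=y)
 = 1·0.15 + 1·0.14 + 9·0.13 + 16·0.1 + 36·0.12 + 64·0.2 + 121·0.16
 = 0.15 + 0.14 + 1.17 + 1.6 + 4.32 + 12.8 + 19.36
 = 39.54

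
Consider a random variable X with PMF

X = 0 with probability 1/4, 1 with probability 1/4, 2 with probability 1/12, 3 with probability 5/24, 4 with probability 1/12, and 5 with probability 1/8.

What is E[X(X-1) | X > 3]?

16.8

P(X > 3) = 1/12 + 1/8 = 5/24.
E[X(X-1) | X > 3] = [12·1/12 + 20·1/8] / (5/24)
 = 7/2 / (5/24)
 = 84/5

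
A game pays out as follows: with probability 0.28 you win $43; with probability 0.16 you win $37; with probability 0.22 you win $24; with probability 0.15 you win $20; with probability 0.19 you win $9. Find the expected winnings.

E[payout] = 43·0.28 + 37·0.16 + 24·0.22 + 20·0.15 + 9·0.19
 = 12.04 + 5.92 + 5.28 + 3 + 1.71
 = 27.95

27.95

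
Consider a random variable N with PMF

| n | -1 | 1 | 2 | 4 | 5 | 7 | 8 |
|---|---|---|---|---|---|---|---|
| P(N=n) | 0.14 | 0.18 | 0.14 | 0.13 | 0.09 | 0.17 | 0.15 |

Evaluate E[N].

E[N] = Σ n·P(N=n)
 = (-1)·0.14 + 1·0.18 + 2·0.14 + 4·0.13 + 5·0.09 + 7·0.17 + 8·0.15
 = (-0.14) + 0.18 + 0.28 + 0.52 + 0.45 + 1.19 + 1.2
 = 3.68

3.68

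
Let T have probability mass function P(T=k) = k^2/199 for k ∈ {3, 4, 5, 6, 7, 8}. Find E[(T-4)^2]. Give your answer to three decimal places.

E[(T-4)^2] = Σ (t-4)^2·P(T=t)
 = 1·9/199 + 0·16/199 + 1·25/199 + 4·36/199 + 9·49/199 + 16·64/199
 = 9/199 + 0 + 25/199 + 144/199 + 441/199 + 1024/199
 = 1643/199

8.256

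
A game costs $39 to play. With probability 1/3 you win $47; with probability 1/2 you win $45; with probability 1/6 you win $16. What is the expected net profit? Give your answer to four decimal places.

E[payout] = 47·1/3 + 45·1/2 + 16·1/6
 = 47/3 + 45/2 + 8/3
 = 245/6
Net = 245/6 - 39 = 11/6

1.8333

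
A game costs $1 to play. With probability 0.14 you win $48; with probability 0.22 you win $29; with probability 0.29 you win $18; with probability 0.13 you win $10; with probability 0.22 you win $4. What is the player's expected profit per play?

E[payout] = 48·0.14 + 29·0.22 + 18·0.29 + 10·0.13 + 4·0.22
 = 6.72 + 6.38 + 5.22 + 1.3 + 0.88
 = 20.5
Net = 20.5 - 1 = 19.5

19.5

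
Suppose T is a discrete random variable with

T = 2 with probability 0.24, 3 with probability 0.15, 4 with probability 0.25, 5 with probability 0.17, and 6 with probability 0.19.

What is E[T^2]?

E[T^2] = Σ t^2·P(T=t)
 = 4·0.24 + 9·0.15 + 16·0.25 + 25·0.17 + 36·0.19
 = 0.96 + 1.35 + 4 + 4.25 + 6.84
 = 17.4

17.4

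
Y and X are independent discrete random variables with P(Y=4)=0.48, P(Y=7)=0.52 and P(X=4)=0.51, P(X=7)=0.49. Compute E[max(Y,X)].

6.2656

E[max(Y,X)] = Σ_y Σ_x max(y,x) · P(Y=y)P(X=x)
 = 4·0.2448 + 7·0.2352 + 7·0.2652 + 7·0.2548
 = 0.9792 + 1.6464 + 1.8564 + 1.7836
 = 6.2656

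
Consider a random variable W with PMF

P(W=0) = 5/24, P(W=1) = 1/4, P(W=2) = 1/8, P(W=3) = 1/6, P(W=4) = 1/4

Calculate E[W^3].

21.75

E[W^3] = Σ w^3·P(W=w)
 = 0·5/24 + 1·1/4 + 8·1/8 + 27·1/6 + 64·1/4
 = 0 + 1/4 + 1 + 9/2 + 16
 = 87/4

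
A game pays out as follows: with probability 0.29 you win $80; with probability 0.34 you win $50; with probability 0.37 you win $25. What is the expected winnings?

49.45

E[payout] = 80·0.29 + 50·0.34 + 25·0.37
 = 23.2 + 17 + 9.25
 = 49.45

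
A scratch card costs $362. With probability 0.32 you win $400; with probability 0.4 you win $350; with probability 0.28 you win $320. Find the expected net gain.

-4.4

E[payout] = 400·0.32 + 350·0.4 + 320·0.28
 = 128 + 140 + 89.6
 = 357.6
Net = 357.6 - 362 = -4.4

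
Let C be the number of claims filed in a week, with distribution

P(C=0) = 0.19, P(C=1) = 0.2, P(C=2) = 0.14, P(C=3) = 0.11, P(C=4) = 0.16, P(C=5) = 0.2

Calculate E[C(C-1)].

E[C(C-1)] = Σ c(c-1)·P(C=c)
 = 0·0.19 + 0·0.2 + 2·0.14 + 6·0.11 + 12·0.16 + 20·0.2
 = 0 + 0 + 0.28 + 0.66 + 1.92 + 4
 = 6.86

6.86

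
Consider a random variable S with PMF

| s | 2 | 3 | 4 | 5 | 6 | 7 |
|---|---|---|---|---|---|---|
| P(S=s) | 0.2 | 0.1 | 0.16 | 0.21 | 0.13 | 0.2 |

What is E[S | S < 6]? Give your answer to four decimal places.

P(S < 6) = 0.2 + 0.1 + 0.16 + 0.21 = 0.67.
E[S | S < 6] = [2·0.2 + 3·0.1 + 4·0.16 + 5·0.21] / 0.67
 = 2.39 / 0.67
 = 239/67

3.5672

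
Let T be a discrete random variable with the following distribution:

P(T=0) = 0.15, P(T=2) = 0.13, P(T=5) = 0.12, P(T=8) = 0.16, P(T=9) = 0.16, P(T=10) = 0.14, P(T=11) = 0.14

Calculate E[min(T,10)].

E[min(T,10)] = Σ min(t,10)·P(T=t)
 = 0·0.15 + 2·0.13 + 5·0.12 + 8·0.16 + 9·0.16 + 10·0.14 + 10·0.14
 = 0 + 0.26 + 0.6 + 1.28 + 1.44 + 1.4 + 1.4
 = 6.38

6.38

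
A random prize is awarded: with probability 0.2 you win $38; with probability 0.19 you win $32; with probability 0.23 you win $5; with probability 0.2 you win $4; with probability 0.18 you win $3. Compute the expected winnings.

E[payout] = 38·0.2 + 32·0.19 + 5·0.23 + 4·0.2 + 3·0.18
 = 7.6 + 6.08 + 1.15 + 0.8 + 0.54
 = 16.17

16.17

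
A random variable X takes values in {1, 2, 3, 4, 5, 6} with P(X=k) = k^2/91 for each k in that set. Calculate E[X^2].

25

E[X^2] = Σ x^2·P(X=x)
 = 1·1/91 + 4·4/91 + 9·9/91 + 16·16/91 + 25·25/91 + 36·36/91
 = 1/91 + 16/91 + 81/91 + 256/91 + 625/91 + 1296/91
 = 25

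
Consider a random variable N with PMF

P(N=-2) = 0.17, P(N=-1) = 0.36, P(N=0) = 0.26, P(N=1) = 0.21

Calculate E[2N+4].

E[2N+4] = Σ (2n+4)·P(N=n)
 = 0·0.17 + 2·0.36 + 4·0.26 + 6·0.21
 = 0 + 0.72 + 1.04 + 1.26
 = 3.02

3.02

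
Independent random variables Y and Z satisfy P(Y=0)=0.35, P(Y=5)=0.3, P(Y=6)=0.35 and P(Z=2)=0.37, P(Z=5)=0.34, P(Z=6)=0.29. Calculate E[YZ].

15.048

E[YZ] = Σ_y Σ_z yz · P(Y=y)P(Z=z)
 = 0·0.1295 + 0·0.119 + 0·0.1015 + 10·0.111 + 25·0.102 + 30·0.087 + 12·0.1295 + 30·0.119 + 36·0.1015
 = 0 + 0 + 0 + 1.11 + 2.55 + 2.61 + 1.554 + 3.57 + 3.654
 = 15.048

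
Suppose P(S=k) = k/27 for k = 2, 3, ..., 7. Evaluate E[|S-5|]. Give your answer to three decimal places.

1.333

E[|S-5|] = Σ |s-5|·P(S=s)
 = 3·2/27 + 2·1/9 + 1·4/27 + 0·5/27 + 1·2/9 + 2·7/27
 = 2/9 + 2/9 + 4/27 + 0 + 2/9 + 14/27
 = 4/3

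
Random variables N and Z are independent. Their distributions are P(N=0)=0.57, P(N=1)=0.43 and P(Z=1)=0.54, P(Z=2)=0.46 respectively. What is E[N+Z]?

1.89

E[N+Z] = Σ_n Σ_z (n+z) · P(N=n)P(Z=z)
 = 1·0.3078 + 2·0.2622 + 2·0.2322 + 3·0.1978
 = 0.3078 + 0.5244 + 0.4644 + 0.5934
 = 1.89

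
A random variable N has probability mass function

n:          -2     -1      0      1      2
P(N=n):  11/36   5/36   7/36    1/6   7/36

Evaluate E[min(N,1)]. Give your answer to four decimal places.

-0.3889

E[min(N,1)] = Σ min(n,1)·P(N=n)
 = (-2)·11/36 + (-1)·5/36 + 0·7/36 + 1·1/6 + 1·7/36
 = (-11/18) + (-5/36) + 0 + 1/6 + 7/36
 = -7/18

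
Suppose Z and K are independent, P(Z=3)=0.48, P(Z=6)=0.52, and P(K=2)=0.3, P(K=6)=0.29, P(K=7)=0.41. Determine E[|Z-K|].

2.186

E[|Z-K|] = Σ_z Σ_k |z-k| · P(Z=z)P(K=k)
 = 1·0.144 + 3·0.1392 + 4·0.1968 + 4·0.156 + 0·0.1508 + 1·0.2132
 = 0.144 + 0.4176 + 0.7872 + 0.624 + 0 + 0.2132
 = 2.186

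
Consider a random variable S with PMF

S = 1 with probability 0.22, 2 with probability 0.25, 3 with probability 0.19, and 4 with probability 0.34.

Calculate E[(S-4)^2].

3.17

E[(S-4)^2] = Σ (s-4)^2·P(S=s)
 = 9·0.22 + 4·0.25 + 1·0.19 + 0·0.34
 = 1.98 + 1 + 0.19 + 0
 = 3.17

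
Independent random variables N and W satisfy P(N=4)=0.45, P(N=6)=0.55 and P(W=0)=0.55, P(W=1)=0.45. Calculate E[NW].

2.295

E[NW] = Σ_n Σ_w nw · P(N=n)P(W=w)
 = 0·0.2475 + 4·0.2025 + 0·0.3025 + 6·0.2475
 = 0 + 0.81 + 0 + 1.485
 = 2.295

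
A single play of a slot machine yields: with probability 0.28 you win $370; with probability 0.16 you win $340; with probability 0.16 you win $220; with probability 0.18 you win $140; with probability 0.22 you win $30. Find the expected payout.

E[payout] = 370·0.28 + 340·0.16 + 220·0.16 + 140·0.18 + 30·0.22
 = 103.6 + 54.4 + 35.2 + 25.2 + 6.6
 = 225

225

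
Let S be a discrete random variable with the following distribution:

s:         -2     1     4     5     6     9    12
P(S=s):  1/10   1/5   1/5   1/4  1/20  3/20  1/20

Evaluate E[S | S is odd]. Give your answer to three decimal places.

P(S is odd) = 1/5 + 1/4 + 3/20 = 3/5.
E[S | S is odd] = [1·1/5 + 5·1/4 + 9·3/20] / (3/5)
 = 14/5 / (3/5)
 = 14/3

4.667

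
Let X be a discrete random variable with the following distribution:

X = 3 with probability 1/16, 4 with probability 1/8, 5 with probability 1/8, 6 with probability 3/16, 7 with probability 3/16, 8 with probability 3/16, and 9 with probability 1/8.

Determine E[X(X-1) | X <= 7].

P(X <= 7) = 1/16 + 1/8 + 1/8 + 3/16 + 3/16 = 11/16.
E[X(X-1) | X <= 7] = [6·1/16 + 12·1/8 + 20·1/8 + 30·3/16 + 42·3/16] / (11/16)
 = 143/8 / (11/16)
 = 26

26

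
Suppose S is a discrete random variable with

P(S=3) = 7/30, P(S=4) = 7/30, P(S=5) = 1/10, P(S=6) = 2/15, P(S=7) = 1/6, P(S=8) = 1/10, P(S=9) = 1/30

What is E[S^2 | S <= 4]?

12.5

P(S <= 4) = 7/30 + 7/30 = 7/15.
E[S^2 | S <= 4] = [9·7/30 + 16·7/30] / (7/15)
 = 35/6 / (7/15)
 = 25/2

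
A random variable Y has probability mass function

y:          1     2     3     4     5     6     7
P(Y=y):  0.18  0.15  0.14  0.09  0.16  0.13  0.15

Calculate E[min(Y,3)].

2.49

E[min(Y,3)] = Σ min(y,3)·P(Y=y)
 = 1·0.18 + 2·0.15 + 3·0.14 + 3·0.09 + 3·0.16 + 3·0.13 + 3·0.15
 = 0.18 + 0.3 + 0.42 + 0.27 + 0.48 + 0.39 + 0.45
 = 2.49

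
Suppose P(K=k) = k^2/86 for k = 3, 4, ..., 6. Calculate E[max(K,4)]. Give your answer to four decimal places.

5.1279

E[max(K,4)] = Σ max(k,4)·P(K=k)
 = 4·9/86 + 4·8/43 + 5·25/86 + 6·18/43
 = 18/43 + 32/43 + 125/86 + 108/43
 = 441/86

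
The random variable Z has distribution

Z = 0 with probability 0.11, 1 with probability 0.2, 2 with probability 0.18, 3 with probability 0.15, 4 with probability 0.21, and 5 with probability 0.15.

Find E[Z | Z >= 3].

P(Z >= 3) = 0.15 + 0.21 + 0.15 = 0.51.
E[Z | Z >= 3] = [3·0.15 + 4·0.21 + 5·0.15] / 0.51
 = 2.04 / 0.51
 = 4

4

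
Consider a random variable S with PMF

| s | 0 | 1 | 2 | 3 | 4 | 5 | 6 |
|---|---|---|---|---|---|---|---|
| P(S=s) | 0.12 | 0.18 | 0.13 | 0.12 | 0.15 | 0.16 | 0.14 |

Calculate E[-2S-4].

-10.08

E[-2S-4] = Σ (-2s-4)·P(S=s)
 = (-4)·0.12 + (-6)·0.18 + (-8)·0.13 + (-10)·0.12 + (-12)·0.15 + (-14)·0.16 + (-16)·0.14
 = (-0.48) + (-1.08) + (-1.04) + (-1.2) + (-1.8) + (-2.24) + (-2.24)
 = -10.08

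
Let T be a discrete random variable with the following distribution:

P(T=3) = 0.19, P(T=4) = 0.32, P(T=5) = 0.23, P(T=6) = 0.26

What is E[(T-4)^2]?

E[(T-4)^2] = Σ (t-4)^2·P(T=t)
 = 1·0.19 + 0·0.32 + 1·0.23 + 4·0.26
 = 0.19 + 0 + 0.23 + 1.04
 = 1.46

1.46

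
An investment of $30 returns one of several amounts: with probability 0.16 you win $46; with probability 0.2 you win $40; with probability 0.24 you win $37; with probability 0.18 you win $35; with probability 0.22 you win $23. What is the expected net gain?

5.6

E[payout] = 46·0.16 + 40·0.2 + 37·0.24 + 35·0.18 + 23·0.22
 = 7.36 + 8 + 8.88 + 6.3 + 5.06
 = 35.6
Net = 35.6 - 30 = 5.6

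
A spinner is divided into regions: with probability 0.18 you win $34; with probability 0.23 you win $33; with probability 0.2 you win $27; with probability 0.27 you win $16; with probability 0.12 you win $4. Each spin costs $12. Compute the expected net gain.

E[payout] = 34·0.18 + 33·0.23 + 27·0.2 + 16·0.27 + 4·0.12
 = 6.12 + 7.59 + 5.4 + 4.32 + 0.48
 = 23.91
Net = 23.91 - 12 = 11.91

11.91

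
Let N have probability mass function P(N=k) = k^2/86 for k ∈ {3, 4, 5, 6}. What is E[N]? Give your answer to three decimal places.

5.023

E[N] = Σ n·P(N=n)
 = 3·9/86 + 4·8/43 + 5·25/86 + 6·18/43
 = 27/86 + 32/43 + 125/86 + 108/43
 = 216/43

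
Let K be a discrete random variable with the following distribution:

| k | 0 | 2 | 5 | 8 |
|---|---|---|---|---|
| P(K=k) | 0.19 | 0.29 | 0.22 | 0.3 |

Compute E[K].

4.08

E[K] = Σ k·P(K=k)
 = 0·0.19 + 2·0.29 + 5·0.22 + 8·0.3
 = 0 + 0.58 + 1.1 + 2.4
 = 4.08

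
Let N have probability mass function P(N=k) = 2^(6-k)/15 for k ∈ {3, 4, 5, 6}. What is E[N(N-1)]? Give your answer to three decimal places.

E[N(N-1)] = Σ n(n-1)·P(N=n)
 = 6·8/15 + 12·4/15 + 20·2/15 + 30·1/15
 = 16/5 + 16/5 + 8/3 + 2
 = 166/15

11.067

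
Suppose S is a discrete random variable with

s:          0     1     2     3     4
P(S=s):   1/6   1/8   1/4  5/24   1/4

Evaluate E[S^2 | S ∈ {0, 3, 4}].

P(S ∈ {0, 3, 4}) = 1/6 + 5/24 + 1/4 = 5/8.
E[S^2 | S ∈ {0, 3, 4}] = [0·1/6 + 9·5/24 + 16·1/4] / (5/8)
 = 47/8 / (5/8)
 = 47/5

9.4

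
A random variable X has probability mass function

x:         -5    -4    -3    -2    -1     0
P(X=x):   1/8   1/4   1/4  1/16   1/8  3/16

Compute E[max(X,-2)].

-1.5

E[max(X,-2)] = Σ max(x,-2)·P(X=x)
 = (-2)·1/8 + (-2)·1/4 + (-2)·1/4 + (-2)·1/16 + (-1)·1/8 + 0·3/16
 = (-1/4) + (-1/2) + (-1/2) + (-1/8) + (-1/8) + 0
 = -3/2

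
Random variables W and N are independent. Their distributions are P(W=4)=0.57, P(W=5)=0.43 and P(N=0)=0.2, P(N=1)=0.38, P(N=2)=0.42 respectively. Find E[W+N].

E[W+N] = Σ_w Σ_n (w+n) · P(W=w)P(N=n)
 = 4·0.114 + 5·0.2166 + 6·0.2394 + 5·0.086 + 6·0.1634 + 7·0.1806
 = 0.456 + 1.083 + 1.4364 + 0.43 + 0.9804 + 1.2642
 = 5.65

5.65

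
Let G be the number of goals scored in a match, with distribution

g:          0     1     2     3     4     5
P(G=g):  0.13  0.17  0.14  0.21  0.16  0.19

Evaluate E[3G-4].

4.01

E[3G-4] = Σ (3g-4)·P(G=g)
 = (-4)·0.13 + (-1)·0.17 + 2·0.14 + 5·0.21 + 8·0.16 + 11·0.19
 = (-0.52) + (-0.17) + 0.28 + 1.05 + 1.28 + 2.09
 = 4.01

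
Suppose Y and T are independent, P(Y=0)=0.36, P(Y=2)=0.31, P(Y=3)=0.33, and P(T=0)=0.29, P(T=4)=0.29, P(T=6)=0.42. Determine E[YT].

5.9248

E[YT] = Σ_y Σ_t yt · P(Y=y)P(T=t)
 = 0·0.1044 + 0·0.1044 + 0·0.1512 + 0·0.0899 + 8·0.0899 + 12·0.1302 + 0·0.0957 + 12·0.0957 + 18·0.1386
 = 0 + 0 + 0 + 0 + 0.7192 + 1.5624 + 0 + 1.1484 + 2.4948
 = 5.9248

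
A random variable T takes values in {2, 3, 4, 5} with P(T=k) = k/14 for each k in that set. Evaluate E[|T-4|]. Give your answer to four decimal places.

E[|T-4|] = Σ |t-4|·P(T=t)
 = 2·1/7 + 1·3/14 + 0·2/7 + 1·5/14
 = 2/7 + 3/14 + 0 + 5/14
 = 6/7

0.8571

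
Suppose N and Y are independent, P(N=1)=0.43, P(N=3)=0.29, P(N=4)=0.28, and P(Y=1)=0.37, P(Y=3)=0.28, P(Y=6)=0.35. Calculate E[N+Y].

E[N+Y] = Σ_n Σ_y (n+y) · P(N=n)P(Y=y)
 = 2·0.1591 + 4·0.1204 + 7·0.1505 + 4·0.1073 + 6·0.0812 + 9·0.1015 + 5·0.1036 + 7·0.0784 + 10·0.098
 = 0.3182 + 0.4816 + 1.0535 + 0.4292 + 0.4872 + 0.9135 + 0.518 + 0.5488 + 0.98
 = 5.73

5.73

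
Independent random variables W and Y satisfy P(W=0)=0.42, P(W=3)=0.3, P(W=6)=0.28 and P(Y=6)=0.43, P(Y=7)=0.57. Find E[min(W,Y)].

E[min(W,Y)] = Σ_w Σ_y min(w,y) · P(W=w)P(Y=y)
 = 0·0.1806 + 0·0.2394 + 3·0.129 + 3·0.171 + 6·0.1204 + 6·0.1596
 = 0 + 0 + 0.387 + 0.513 + 0.7224 + 0.9576
 = 2.58

2.58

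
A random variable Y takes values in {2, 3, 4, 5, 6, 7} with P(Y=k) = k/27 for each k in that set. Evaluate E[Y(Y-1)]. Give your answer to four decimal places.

E[Y(Y-1)] = Σ y(y-1)·P(Y=y)
 = 2·2/27 + 6·1/9 + 12·4/27 + 20·5/27 + 30·2/9 + 42·7/27
 = 4/27 + 2/3 + 16/9 + 100/27 + 20/3 + 98/9
 = 644/27

23.8519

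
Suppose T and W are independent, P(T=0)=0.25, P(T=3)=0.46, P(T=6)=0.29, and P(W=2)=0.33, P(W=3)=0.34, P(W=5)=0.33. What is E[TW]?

10.3896

E[TW] = Σ_t Σ_w tw · P(T=t)P(W=w)
 = 0·0.0825 + 0·0.085 + 0·0.0825 + 6·0.1518 + 9·0.1564 + 15·0.1518 + 12·0.0957 + 18·0.0986 + 30·0.0957
 = 0 + 0 + 0 + 0.9108 + 1.4076 + 2.277 + 1.1484 + 1.7748 + 2.871
 = 10.3896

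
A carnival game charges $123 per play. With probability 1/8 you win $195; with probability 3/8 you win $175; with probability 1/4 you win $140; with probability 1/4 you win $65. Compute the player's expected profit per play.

18.25

E[payout] = 195·1/8 + 175·3/8 + 140·1/4 + 65·1/4
 = 195/8 + 525/8 + 35 + 65/4
 = 565/4
Net = 565/4 - 123 = 73/4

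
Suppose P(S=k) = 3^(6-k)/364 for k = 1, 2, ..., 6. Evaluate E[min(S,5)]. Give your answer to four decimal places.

1.4890

E[min(S,5)] = Σ min(s,5)·P(S=s)
 = 1·243/364 + 2·81/364 + 3·27/364 + 4·9/364 + 5·3/364 + 5·1/364
 = 243/364 + 81/182 + 81/364 + 9/91 + 15/364 + 5/364
 = 271/182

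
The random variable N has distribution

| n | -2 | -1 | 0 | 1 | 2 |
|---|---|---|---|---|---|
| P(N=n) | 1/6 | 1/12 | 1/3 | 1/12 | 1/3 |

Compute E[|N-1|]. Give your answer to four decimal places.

E[|N-1|] = Σ |n-1|·P(N=n)
 = 3·1/6 + 2·1/12 + 1·1/3 + 0·1/12 + 1·1/3
 = 1/2 + 1/6 + 1/3 + 0 + 1/3
 = 4/3

1.3333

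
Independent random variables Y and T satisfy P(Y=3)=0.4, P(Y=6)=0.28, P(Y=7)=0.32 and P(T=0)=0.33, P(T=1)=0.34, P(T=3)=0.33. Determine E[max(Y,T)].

E[max(Y,T)] = Σ_y Σ_t max(y,t) · P(Y=y)P(T=t)
 = 3·0.132 + 3·0.136 + 3·0.132 + 6·0.0924 + 6·0.0952 + 6·0.0924 + 7·0.1056 + 7·0.1088 + 7·0.1056
 = 0.396 + 0.408 + 0.396 + 0.5544 + 0.5712 + 0.5544 + 0.7392 + 0.7616 + 0.7392
 = 5.12

5.12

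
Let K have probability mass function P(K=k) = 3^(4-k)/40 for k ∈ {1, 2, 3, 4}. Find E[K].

1.45

E[K] = Σ k·P(K=k)
 = 1·27/40 + 2·9/40 + 3·3/40 + 4·1/40
 = 27/40 + 9/20 + 9/40 + 1/10
 = 29/20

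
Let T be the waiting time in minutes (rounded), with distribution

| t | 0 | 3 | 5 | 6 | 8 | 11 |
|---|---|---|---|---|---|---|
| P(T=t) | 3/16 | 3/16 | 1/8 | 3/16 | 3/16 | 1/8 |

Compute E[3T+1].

16.5625

E[3T+1] = Σ (3t+1)·P(T=t)
 = 1·3/16 + 10·3/16 + 16·1/8 + 19·3/16 + 25·3/16 + 34·1/8
 = 3/16 + 15/8 + 2 + 57/16 + 75/16 + 17/4
 = 265/16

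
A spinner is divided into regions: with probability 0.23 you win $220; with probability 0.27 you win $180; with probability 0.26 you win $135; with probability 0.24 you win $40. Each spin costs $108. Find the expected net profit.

E[payout] = 220·0.23 + 180·0.27 + 135·0.26 + 40·0.24
 = 50.6 + 48.6 + 35.1 + 9.6
 = 143.9
Net = 143.9 - 108 = 35.9

35.9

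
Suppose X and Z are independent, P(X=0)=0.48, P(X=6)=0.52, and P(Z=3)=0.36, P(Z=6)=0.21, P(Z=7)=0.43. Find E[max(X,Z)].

5.9116

E[max(X,Z)] = Σ_x Σ_z max(x,z) · P(X=x)P(Z=z)
 = 3·0.1728 + 6·0.1008 + 7·0.2064 + 6·0.1872 + 6·0.1092 + 7·0.2236
 = 0.5184 + 0.6048 + 1.4448 + 1.1232 + 0.6552 + 1.5652
 = 5.9116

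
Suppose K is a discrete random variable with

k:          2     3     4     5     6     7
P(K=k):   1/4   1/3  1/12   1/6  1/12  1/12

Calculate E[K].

3.75

E[K] = Σ k·P(K=k)
 = 2·1/4 + 3·1/3 + 4·1/12 + 5·1/6 + 6·1/12 + 7·1/12
 = 1/2 + 1 + 1/3 + 5/6 + 1/2 + 7/12
 = 15/4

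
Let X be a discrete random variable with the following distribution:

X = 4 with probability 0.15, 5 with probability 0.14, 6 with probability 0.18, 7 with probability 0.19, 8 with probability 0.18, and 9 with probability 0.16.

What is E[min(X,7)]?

6.09

E[min(X,7)] = Σ min(x,7)·P(X=x)
 = 4·0.15 + 5·0.14 + 6·0.18 + 7·0.19 + 7·0.18 + 7·0.16
 = 0.6 + 0.7 + 1.08 + 1.33 + 1.26 + 1.12
 = 6.09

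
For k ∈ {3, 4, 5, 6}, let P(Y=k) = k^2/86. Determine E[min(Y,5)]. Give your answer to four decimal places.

E[min(Y,5)] = Σ min(y,5)·P(Y=y)
 = 3·9/86 + 4·8/43 + 5·25/86 + 5·18/43
 = 27/86 + 32/43 + 125/86 + 90/43
 = 198/43

4.6047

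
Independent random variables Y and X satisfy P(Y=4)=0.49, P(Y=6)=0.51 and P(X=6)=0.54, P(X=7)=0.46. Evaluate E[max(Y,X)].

6.46

E[max(Y,X)] = Σ_y Σ_x max(y,x) · P(Y=y)P(X=x)
 = 6·0.2646 + 7·0.2254 + 6·0.2754 + 7·0.2346
 = 1.5876 + 1.5778 + 1.6524 + 1.6422
 = 6.46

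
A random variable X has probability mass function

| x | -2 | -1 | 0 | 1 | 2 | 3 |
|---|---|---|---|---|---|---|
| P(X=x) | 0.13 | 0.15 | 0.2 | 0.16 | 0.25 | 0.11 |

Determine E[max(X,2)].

E[max(X,2)] = Σ max(x,2)·P(X=x)
 = 2·0.13 + 2·0.15 + 2·0.2 + 2·0.16 + 2·0.25 + 3·0.11
 = 0.26 + 0.3 + 0.4 + 0.32 + 0.5 + 0.33
 = 2.11

2.11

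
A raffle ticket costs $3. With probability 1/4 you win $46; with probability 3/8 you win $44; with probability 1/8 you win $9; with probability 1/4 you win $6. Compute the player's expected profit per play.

27.625

E[payout] = 46·1/4 + 44·3/8 + 9·1/8 + 6·1/4
 = 23/2 + 33/2 + 9/8 + 3/2
 = 245/8
Net = 245/8 - 3 = 221/8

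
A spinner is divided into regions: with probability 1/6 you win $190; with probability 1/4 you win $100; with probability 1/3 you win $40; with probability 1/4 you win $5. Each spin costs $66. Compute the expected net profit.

5.25

E[payout] = 190·1/6 + 100·1/4 + 40·1/3 + 5·1/4
 = 95/3 + 25 + 40/3 + 5/4
 = 285/4
Net = 285/4 - 66 = 21/4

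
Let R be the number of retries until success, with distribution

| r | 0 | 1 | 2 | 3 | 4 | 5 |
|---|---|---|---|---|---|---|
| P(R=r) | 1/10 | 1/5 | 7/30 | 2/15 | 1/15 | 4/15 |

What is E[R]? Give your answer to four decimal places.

E[R] = Σ r·P(R=r)
 = 0·1/10 + 1·1/5 + 2·7/30 + 3·2/15 + 4·1/15 + 5·4/15
 = 0 + 1/5 + 7/15 + 2/5 + 4/15 + 4/3
 = 8/3

2.6667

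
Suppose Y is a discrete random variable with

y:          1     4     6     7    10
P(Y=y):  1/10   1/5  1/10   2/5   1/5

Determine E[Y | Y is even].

P(Y is even) = 1/5 + 1/10 + 1/5 = 1/2.
E[Y | Y is even] = [4·1/5 + 6·1/10 + 10·1/5] / (1/2)
 = 17/5 / (1/2)
 = 34/5

6.8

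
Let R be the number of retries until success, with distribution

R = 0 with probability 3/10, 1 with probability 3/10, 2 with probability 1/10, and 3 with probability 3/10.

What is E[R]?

1.4

E[R] = Σ r·P(R=r)
 = 0·3/10 + 1·3/10 + 2·1/10 + 3·3/10
 = 0 + 3/10 + 1/5 + 9/10
 = 7/5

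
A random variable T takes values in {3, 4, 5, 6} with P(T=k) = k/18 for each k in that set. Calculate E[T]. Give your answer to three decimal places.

E[T] = Σ t·P(T=t)
 = 3·1/6 + 4·2/9 + 5·5/18 + 6·1/3
 = 1/2 + 8/9 + 25/18 + 2
 = 43/9

4.778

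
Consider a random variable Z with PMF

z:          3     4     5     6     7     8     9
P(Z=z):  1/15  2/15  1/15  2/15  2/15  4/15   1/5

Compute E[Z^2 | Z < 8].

29.5

P(Z < 8) = 1/15 + 2/15 + 1/15 + 2/15 + 2/15 = 8/15.
E[Z^2 | Z < 8] = [9·1/15 + 16·2/15 + 25·1/15 + 36·2/15 + 49·2/15] / (8/15)
 = 236/15 / (8/15)
 = 59/2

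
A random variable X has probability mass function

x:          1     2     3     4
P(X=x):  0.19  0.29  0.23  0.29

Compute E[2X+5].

10.24

E[2X+5] = Σ (2x+5)·P(X=x)
 = 7·0.19 + 9·0.29 + 11·0.23 + 13·0.29
 = 1.33 + 2.61 + 2.53 + 3.77
 = 10.24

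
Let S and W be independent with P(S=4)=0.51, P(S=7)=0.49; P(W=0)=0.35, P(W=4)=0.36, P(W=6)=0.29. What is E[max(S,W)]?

E[max(S,W)] = Σ_s Σ_w max(s,w) · P(S=s)P(W=w)
 = 4·0.1785 + 4·0.1836 + 6·0.1479 + 7·0.1715 + 7·0.1764 + 7·0.1421
 = 0.714 + 0.7344 + 0.8874 + 1.2005 + 1.2348 + 0.9947
 = 5.7658

5.7658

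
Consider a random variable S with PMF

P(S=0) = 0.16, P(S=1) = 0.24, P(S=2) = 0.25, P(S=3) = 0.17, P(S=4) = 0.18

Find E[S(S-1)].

E[S(S-1)] = Σ s(s-1)·P(S=s)
 = 0·0.16 + 0·0.24 + 2·0.25 + 6·0.17 + 12·0.18
 = 0 + 0 + 0.5 + 1.02 + 2.16
 = 3.68

3.68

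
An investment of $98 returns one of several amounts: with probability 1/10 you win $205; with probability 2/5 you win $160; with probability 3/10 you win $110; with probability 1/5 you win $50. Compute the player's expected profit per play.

29.5

E[payout] = 205·1/10 + 160·2/5 + 110·3/10 + 50·1/5
 = 41/2 + 64 + 33 + 10
 = 255/2
Net = 255/2 - 98 = 59/2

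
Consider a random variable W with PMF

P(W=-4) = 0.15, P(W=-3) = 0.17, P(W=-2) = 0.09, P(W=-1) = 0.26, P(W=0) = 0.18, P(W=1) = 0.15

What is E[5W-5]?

E[5W-5] = Σ (5w-5)·P(W=w)
 = (-25)·0.15 + (-20)·0.17 + (-15)·0.09 + (-10)·0.26 + (-5)·0.18 + 0·0.15
 = (-3.75) + (-3.4) + (-1.35) + (-2.6) + (-0.9) + 0
 = -12

-12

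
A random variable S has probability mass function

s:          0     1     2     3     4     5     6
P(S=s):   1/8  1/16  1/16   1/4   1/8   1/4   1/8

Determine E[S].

E[S] = Σ s·P(S=s)
 = 0·1/8 + 1·1/16 + 2·1/16 + 3·1/4 + 4·1/8 + 5·1/4 + 6·1/8
 = 0 + 1/16 + 1/8 + 3/4 + 1/2 + 5/4 + 3/4
 = 55/16

3.4375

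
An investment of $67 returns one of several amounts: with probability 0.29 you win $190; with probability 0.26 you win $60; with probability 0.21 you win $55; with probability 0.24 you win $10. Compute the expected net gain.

E[payout] = 190·0.29 + 60·0.26 + 55·0.21 + 10·0.24
 = 55.1 + 15.6 + 11.55 + 2.4
 = 84.65
Net = 84.65 - 67 = 17.65

17.65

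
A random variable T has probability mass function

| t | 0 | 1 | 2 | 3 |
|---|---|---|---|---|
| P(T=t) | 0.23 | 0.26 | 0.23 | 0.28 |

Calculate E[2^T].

3.91

E[2^T] = Σ 2^t·P(T=t)
 = 1·0.23 + 2·0.26 + 4·0.23 + 8·0.28
 = 0.23 + 0.52 + 0.92 + 2.24
 = 3.91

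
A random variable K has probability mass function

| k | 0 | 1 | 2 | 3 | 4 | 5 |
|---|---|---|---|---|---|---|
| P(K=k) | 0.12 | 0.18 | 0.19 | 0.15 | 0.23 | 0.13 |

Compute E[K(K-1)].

6.64

E[K(K-1)] = Σ k(k-1)·P(K=k)
 = 0·0.12 + 0·0.18 + 2·0.19 + 6·0.15 + 12·0.23 + 20·0.13
 = 0 + 0 + 0.38 + 0.9 + 2.76 + 2.6
 = 6.64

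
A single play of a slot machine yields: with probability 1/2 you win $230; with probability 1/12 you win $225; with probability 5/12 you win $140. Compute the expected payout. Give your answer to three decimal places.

E[payout] = 230·1/2 + 225·1/12 + 140·5/12
 = 115 + 75/4 + 175/3
 = 2305/12

192.083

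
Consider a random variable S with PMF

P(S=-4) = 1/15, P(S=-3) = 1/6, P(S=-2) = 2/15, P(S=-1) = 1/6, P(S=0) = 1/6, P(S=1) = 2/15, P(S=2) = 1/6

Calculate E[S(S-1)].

E[S(S-1)] = Σ s(s-1)·P(S=s)
 = 20·1/15 + 12·1/6 + 6·2/15 + 2·1/6 + 0·1/6 + 0·2/15 + 2·1/6
 = 4/3 + 2 + 4/5 + 1/3 + 0 + 0 + 1/3
 = 24/5

4.8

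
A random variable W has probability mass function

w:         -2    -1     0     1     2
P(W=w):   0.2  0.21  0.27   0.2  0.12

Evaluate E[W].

E[W] = Σ w·P(W=w)
 = (-2)·0.2 + (-1)·0.21 + 0·0.27 + 1·0.2 + 2·0.12
 = (-0.4) + (-0.21) + 0 + 0.2 + 0.24
 = -0.17

-0.17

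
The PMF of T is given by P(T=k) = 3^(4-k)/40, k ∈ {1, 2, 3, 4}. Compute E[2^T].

E[2^T] = Σ 2^t·P(T=t)
 = 2·27/40 + 4·9/40 + 8·3/40 + 16·1/40
 = 27/20 + 9/10 + 3/5 + 2/5
 = 13/4

3.25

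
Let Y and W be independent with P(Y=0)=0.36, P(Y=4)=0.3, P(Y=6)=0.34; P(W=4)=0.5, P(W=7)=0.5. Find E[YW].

17.82

E[YW] = Σ_y Σ_w yw · P(Y=y)P(W=w)
 = 0·0.18 + 0·0.18 + 16·0.15 + 28·0.15 + 24·0.17 + 42·0.17
 = 0 + 0 + 2.4 + 4.2 + 4.08 + 7.14
 = 17.82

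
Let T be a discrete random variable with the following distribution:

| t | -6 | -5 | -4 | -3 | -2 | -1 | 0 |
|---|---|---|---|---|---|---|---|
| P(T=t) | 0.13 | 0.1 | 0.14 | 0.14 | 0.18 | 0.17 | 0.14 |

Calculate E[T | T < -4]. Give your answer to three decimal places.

P(T < -4) = 0.13 + 0.1 = 0.23.
E[T | T < -4] = [(-6)·0.13 + (-5)·0.1] / 0.23
 = -1.28 / 0.23
 = -128/23

-5.565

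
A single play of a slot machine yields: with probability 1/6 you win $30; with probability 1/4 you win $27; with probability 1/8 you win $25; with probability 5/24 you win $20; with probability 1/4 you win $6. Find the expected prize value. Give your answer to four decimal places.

20.5417

E[payout] = 30·1/6 + 27·1/4 + 25·1/8 + 20·5/24 + 6·1/4
 = 5 + 27/4 + 25/8 + 25/6 + 3/2
 = 493/24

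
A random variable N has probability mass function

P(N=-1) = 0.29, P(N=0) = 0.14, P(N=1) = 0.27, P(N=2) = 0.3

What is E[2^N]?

2.025

E[2^N] = Σ 2^n·P(N=n)
 = 0.5·0.29 + 1·0.14 + 2·0.27 + 4·0.3
 = 0.145 + 0.14 + 0.54 + 1.2
 = 2.025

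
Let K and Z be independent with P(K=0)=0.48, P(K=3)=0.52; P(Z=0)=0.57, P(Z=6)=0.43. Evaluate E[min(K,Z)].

E[min(K,Z)] = Σ_k Σ_z min(k,z) · P(K=k)P(Z=z)
 = 0·0.2736 + 0·0.2064 + 0·0.2964 + 3·0.2236
 = 0 + 0 + 0 + 0.6708
 = 0.6708

0.6708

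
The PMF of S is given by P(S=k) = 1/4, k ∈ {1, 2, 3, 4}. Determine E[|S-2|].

1

E[|S-2|] = Σ |s-2|·P(S=s)
 = 1·1/4 + 0·1/4 + 1·1/4 + 2·1/4
 = 1/4 + 0 + 1/4 + 1/2
 = 1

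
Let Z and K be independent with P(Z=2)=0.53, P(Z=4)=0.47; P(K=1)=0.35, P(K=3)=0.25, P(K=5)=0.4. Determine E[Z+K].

6.04

E[Z+K] = Σ_z Σ_k (z+k) · P(Z=z)P(K=k)
 = 3·0.1855 + 5·0.1325 + 7·0.212 + 5·0.1645 + 7·0.1175 + 9·0.188
 = 0.5565 + 0.6625 + 1.484 + 0.8225 + 0.8225 + 1.692
 = 6.04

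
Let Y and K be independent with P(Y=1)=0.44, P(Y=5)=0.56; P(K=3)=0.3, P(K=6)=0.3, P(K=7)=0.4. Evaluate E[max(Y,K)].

E[max(Y,K)] = Σ_y Σ_k max(y,k) · P(Y=y)P(K=k)
 = 3·0.132 + 6·0.132 + 7·0.176 + 5·0.168 + 6·0.168 + 7·0.224
 = 0.396 + 0.792 + 1.232 + 0.84 + 1.008 + 1.568
 = 5.836

5.836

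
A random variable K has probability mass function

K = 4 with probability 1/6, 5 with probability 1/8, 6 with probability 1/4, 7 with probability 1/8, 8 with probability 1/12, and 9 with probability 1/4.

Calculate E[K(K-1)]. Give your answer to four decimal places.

E[K(K-1)] = Σ k(k-1)·P(K=k)
 = 12·1/6 + 20·1/8 + 30·1/4 + 42·1/8 + 56·1/12 + 72·1/4
 = 2 + 5/2 + 15/2 + 21/4 + 14/3 + 18
 = 479/12

39.9167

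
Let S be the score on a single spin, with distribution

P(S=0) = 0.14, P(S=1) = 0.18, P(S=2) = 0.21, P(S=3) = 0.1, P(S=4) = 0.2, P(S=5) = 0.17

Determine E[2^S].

10.78

E[2^S] = Σ 2^s·P(S=s)
 = 1·0.14 + 2·0.18 + 4·0.21 + 8·0.1 + 16·0.2 + 32·0.17
 = 0.14 + 0.36 + 0.84 + 0.8 + 3.2 + 5.44
 = 10.78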